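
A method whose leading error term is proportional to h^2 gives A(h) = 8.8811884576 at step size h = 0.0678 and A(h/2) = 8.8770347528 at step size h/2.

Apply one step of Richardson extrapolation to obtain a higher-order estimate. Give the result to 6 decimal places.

With r = 2 the leading error scales as h^2, so the weight is 2^2 = 4.
Top: 4(8.8770347528) − (8.8811884576) = 26.6269505536
R = 26.6269505536/3 = 8.8756501845

8.875650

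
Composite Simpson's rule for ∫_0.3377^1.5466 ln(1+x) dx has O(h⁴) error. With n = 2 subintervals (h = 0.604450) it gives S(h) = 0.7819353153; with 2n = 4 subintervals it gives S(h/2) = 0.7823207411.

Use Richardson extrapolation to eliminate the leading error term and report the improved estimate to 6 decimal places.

Leading term ∝ h^4; use weight 16 = 2^4.
16·0.7823207411 − 0.7819353153 = 11.7351965423
Divide by 2^4 − 1 = 15.
(16·0.7823207411 − 0.7819353153)/(16 − 1) = 0.7823464362

0.782346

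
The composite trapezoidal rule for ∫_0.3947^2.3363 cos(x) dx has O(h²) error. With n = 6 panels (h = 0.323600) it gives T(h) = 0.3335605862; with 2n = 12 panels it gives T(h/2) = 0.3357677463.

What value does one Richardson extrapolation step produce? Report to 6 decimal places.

The method has order 2: 2^2 = 4.
2^2·A(h/2) = 1.3430709852; minus A(h) gives 1.0095103990.
1.0095103990 ÷ 3 = 0.3365034663
Shift from A(h/2): +0.0007357200.

0.336503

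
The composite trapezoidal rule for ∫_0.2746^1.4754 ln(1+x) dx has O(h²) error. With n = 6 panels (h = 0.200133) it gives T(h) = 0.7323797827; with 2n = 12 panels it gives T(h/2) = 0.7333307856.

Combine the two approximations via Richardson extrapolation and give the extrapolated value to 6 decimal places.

0.733648

r = 2: numerator weight 4, denominator 3.
Top: 4(0.7333307856) − (0.7323797827) = 2.2009433597
Denominator 4 − 1 = 3.
Result: 0.7336477866
Gap between inputs: 9.510e-04; correction applied: +0.0003170010.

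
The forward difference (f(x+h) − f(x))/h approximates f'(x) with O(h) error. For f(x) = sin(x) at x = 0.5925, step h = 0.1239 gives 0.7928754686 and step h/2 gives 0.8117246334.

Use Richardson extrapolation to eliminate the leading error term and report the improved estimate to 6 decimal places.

0.830574

Error is O(h^1); halving h shrinks it by 2^1 = 2.
2*0.8117246334 − 0.7928754686 = 0.8305737982
Denominator 2 − 1 = 1.
R = 0.8305737982/1 = 0.8305737982
Shift from A(h/2): +0.0188491648.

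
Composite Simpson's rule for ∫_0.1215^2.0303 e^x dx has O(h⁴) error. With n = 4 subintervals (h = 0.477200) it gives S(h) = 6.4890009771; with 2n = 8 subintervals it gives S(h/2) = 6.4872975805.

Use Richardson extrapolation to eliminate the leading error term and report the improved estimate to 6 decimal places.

Leading term ∝ h^4; use weight 16 = 2^4.
Numerator 16*A(h/2) − A(h) = 16*6.4872975805 − 6.4890009771 = 97.3077603109
(16*6.4872975805 − 6.4890009771)/(16 − 1) = 6.4871840207
Correction |R − A(h/2)| = 1.136e-04; gap |A(h/2) − A(h)| = 1.703e-03.

6.487184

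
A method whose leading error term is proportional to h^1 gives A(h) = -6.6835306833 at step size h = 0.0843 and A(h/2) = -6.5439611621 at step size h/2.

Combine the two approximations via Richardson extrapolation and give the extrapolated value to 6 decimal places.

Method order is 1; weight 2^1 = 2.
Numerator 2 × A(h/2) − A(h) = 2 × (-6.5439611621) − (-6.6835306833) = -6.4043916409
(-6.4043916409) ÷ 1 = -6.4043916409
Shift from A(h/2): +0.1395695212.

-6.404392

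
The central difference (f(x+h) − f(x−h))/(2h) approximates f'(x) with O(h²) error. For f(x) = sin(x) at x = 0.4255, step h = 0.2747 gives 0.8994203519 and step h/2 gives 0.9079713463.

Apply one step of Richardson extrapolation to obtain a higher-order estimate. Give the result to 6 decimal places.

0.910822

With r = 2 the leading error scales as h^2, so the weight is 2^2 = 4.
4*0.9079713463 − 0.8994203519 = 2.7324650333
Denominator 4 − 1 = 3.
R = 2.7324650333/3 = 0.9108216778
Gap between inputs: 8.551e-03; correction applied: +0.0028503315.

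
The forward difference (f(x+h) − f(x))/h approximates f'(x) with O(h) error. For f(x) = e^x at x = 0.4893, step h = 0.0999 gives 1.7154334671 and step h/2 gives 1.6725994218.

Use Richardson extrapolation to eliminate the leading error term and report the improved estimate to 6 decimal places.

Method order is 1; weight 2^1 = 2.
Numerator 2*A(h/2) − A(h) = 2*1.6725994218 − 1.7154334671 = 1.6297653765
(2*1.6725994218 − 1.7154334671)/(2 − 1) = 1.6297653765

1.629765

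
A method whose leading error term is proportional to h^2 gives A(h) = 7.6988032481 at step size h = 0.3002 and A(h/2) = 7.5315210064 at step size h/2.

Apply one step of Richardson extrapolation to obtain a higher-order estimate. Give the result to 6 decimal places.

Error is O(h^2); halving h shrinks it by 2^2 = 4.
Numerator 4·A(h/2) − A(h) = 4·7.5315210064 − 7.6988032481 = 22.4272807775
Divide by 2^2 − 1 = 3.
R = 22.4272807775/3 = 7.4757602592

7.475760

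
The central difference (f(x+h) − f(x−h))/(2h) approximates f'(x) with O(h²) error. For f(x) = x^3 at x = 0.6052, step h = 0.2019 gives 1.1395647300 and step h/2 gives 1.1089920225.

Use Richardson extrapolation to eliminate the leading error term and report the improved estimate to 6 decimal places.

Leading term ∝ h^2; use weight 4 = 2^2.
4 × 1.1089920225 = 4.4359680900; subtract 1.1395647300 → 3.2964033600
Divide by 2^2 − 1 = 3.
Result: 1.0988011200

1.098801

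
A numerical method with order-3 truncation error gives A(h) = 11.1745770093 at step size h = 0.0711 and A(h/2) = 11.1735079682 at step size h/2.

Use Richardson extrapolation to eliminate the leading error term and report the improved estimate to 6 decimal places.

The method has order 3: 2^3 = 8.
Weighted: 89.3880637456 − 11.1745770093 = 78.2134867363
Divide by 2^3 − 1 = 7.
So the Richardson estimate is 11.1733552480.
Shift from A(h/2): −0.0001527202.

11.173355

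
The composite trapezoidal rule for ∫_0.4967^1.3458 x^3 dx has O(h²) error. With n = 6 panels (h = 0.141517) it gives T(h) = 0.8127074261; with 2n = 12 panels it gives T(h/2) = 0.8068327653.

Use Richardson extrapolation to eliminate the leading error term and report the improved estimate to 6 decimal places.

r = 2, so 2^r = 4.
4×0.8068327653 = 3.2273310612; 3.2273310612 − 0.8127074261 = 2.4146236351
Divide by 2^2 − 1 = 3.
R = 2.4146236351/3 = 0.8048745450
Shift from A(h/2): −0.0019582203.

0.804875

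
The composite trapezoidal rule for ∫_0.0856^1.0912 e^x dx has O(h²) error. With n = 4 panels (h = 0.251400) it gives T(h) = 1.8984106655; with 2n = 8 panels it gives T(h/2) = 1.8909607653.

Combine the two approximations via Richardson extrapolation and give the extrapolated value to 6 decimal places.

The method has order 2: 2^2 = 4.
Difference of the inputs: 1.8909607653 − 1.8984106655 = -0.0074499002
Correction (A(h/2) − A(h))/(4 − 1) = (-0.0074499002)/3 = -0.0024833001
R = A(h/2) + (A(h/2) − A(h))/3 = 1.8909607653 − 0.0024833001 = 1.8884774652
Gap between inputs: 7.450e-03; correction applied: −0.0024833001.

1.888477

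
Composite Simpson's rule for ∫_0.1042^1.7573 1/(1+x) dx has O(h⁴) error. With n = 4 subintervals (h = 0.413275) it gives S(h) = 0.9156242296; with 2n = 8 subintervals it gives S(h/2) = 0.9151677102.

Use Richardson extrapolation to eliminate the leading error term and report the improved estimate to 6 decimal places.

0.915137

Error is O(h^4); halving h shrinks it by 2^4 = 16.
Numerator 16·A(h/2) − A(h) = 16·0.9151677102 − 0.9156242296 = 13.7270591336
(16·0.9151677102 − 0.9156242296)/(16 − 1) = 0.9151372756
Shift from A(h/2): −0.0000304346.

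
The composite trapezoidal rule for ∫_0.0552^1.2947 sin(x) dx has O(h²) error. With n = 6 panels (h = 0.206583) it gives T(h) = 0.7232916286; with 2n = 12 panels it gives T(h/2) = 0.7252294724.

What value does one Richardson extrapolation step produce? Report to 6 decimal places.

0.725875

The method has order 2: 2^2 = 4.
Top: 4(0.7252294724) − (0.7232916286) = 2.1776262610
Extrapolated: 2.1776262610 / 3 = 0.7258754203
Correction |R − A(h/2)| = 6.459e-04; gap |A(h/2) − A(h)| = 1.938e-03.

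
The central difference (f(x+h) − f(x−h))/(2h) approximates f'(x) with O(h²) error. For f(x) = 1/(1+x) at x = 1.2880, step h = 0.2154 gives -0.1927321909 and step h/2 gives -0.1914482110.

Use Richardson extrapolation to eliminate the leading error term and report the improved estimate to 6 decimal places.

-0.191020

The method has order 2: 2^2 = 4.
Weighted: (-0.7657928440) − (-0.1927321909) = -0.5730606531
Denominator 4 − 1 = 3.
Result: -0.1910202177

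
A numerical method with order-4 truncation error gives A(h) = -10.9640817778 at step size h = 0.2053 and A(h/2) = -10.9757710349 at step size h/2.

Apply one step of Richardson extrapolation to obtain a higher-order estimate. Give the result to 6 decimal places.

The method has order 4: 2^4 = 16.
16 × (-10.9757710349) − (-10.9640817778) = -164.6482547806
Divide by 2^4 − 1 = 15.
Extrapolated: (-164.6482547806) / 15 = -10.9765503187

-10.976550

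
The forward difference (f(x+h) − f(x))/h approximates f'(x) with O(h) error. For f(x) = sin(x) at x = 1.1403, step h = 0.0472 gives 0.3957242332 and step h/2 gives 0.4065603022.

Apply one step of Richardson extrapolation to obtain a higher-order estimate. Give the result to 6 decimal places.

0.417396

r = 1, so 2^r = 2.
Weighted: 0.8131206044 − 0.3957242332 = 0.4173963712
Divide by 2^1 − 1 = 1.
So the Richardson estimate is 0.4173963712.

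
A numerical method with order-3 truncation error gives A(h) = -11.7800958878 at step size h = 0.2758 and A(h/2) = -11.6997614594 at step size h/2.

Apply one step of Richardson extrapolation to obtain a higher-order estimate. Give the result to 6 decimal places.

The method has order 3: 2^3 = 8.
2^3*A(h/2) = -93.5980916752; minus A(h) gives -81.8179957874.
(8*(-11.6997614594) − (-11.7800958878))/(8 − 1) = -11.6882851125

-11.688285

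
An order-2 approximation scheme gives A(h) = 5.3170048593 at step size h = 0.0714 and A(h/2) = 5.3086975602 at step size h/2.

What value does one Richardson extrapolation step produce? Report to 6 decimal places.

5.305928

Error is O(h^2); halving h shrinks it by 2^2 = 4.
4·5.3086975602 − 5.3170048593 = 15.9177853815
Divide by 2^2 − 1 = 3.
Extrapolated: 15.9177853815 / 3 = 5.3059284605
Gap between inputs: 8.307e-03; correction applied: −0.0027690997.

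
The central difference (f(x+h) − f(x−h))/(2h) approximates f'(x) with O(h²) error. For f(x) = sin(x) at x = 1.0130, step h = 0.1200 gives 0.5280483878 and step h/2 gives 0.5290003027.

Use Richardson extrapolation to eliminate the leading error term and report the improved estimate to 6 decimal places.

Leading term ∝ h^2; use weight 4 = 2^2.
4*0.5290003027 = 2.1160012108; 2.1160012108 − 0.5280483878 = 1.5879528230
Divide by 2^2 − 1 = 3.
Result: 0.5293176077
Shift from A(h/2): +0.0003173050.

0.529318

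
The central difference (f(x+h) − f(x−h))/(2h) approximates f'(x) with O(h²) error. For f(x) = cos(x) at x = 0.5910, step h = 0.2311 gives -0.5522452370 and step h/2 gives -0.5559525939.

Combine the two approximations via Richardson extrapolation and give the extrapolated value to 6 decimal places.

Order 2 gives 2^r = 4 and 2^r − 1 = 3.
4·(-0.5559525939) = -2.2238103756; subtract (-0.5522452370) → -1.6715651386
(-1.6715651386) ÷ 3 = -0.5571883795

-0.557188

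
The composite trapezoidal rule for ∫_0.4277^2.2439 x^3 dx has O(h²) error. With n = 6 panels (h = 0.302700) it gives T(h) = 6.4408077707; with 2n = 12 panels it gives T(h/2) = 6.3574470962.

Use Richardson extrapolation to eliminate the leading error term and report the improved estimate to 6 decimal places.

6.329660

r = 2: numerator weight 4, denominator 3.
Numerator 4×A(h/2) − A(h) = 4×6.3574470962 − 6.4408077707 = 18.9889806141
Denominator 4 − 1 = 3.
Result: 6.3296602047
Shift from A(h/2): −0.0277868915.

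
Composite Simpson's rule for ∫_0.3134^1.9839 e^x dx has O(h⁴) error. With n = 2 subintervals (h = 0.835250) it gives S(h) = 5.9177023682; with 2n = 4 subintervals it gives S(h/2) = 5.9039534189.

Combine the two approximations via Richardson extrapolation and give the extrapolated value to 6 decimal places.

Order 4 gives 2^r = 16 and 2^r − 1 = 15.
16*5.9039534189 = 94.4632547024; subtract 5.9177023682 → 88.5455523342
Extrapolated: 88.5455523342 / 15 = 5.9030368223
Correction |R − A(h/2)| = 9.166e-04; gap |A(h/2) − A(h)| = 1.375e-02.

5.903037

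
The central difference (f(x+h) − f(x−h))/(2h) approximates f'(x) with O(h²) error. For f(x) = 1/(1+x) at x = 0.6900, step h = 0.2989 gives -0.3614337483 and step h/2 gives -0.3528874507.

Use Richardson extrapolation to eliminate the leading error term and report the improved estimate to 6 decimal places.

r = 2: numerator weight 4, denominator 3.
Numerator 4 × A(h/2) − A(h) = 4 × (-0.3528874507) − (-0.3614337483) = -1.0501160545
R = (-1.0501160545)/3 = -0.3500386848
Gap between inputs: 8.546e-03; correction applied: +0.0028487659.

-0.350039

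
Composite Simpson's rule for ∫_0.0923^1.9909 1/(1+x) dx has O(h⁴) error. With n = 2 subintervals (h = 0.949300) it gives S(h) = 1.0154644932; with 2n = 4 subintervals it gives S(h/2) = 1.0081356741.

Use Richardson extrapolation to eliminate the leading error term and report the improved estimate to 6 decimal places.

1.007647

Method order is 4; weight 2^4 = 16.
Top: 16(1.0081356741) − (1.0154644932) = 15.1147062924
Divide by 2^4 − 1 = 15.
R = 15.1147062924/15 = 1.0076470862
Gap between inputs: 7.329e-03; correction applied: −0.0004885879.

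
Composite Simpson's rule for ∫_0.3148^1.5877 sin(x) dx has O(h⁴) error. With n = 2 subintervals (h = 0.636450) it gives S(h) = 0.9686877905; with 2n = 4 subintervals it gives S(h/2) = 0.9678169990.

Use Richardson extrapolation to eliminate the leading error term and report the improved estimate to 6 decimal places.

0.967759

The method has order 4: 2^4 = 16.
16·0.9678169990 = 15.4850719840; 15.4850719840 − 0.9686877905 = 14.5163841935
14.5163841935 ÷ 15 = 0.9677589462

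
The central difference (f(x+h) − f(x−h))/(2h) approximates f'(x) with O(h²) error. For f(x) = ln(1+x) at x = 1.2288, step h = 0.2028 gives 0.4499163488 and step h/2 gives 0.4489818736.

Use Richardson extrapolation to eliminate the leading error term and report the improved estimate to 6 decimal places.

The method has order 2: 2^2 = 4.
A(h/2) − A(h) = 0.4489818736 − 0.4499163488 = -0.0009344752
Correction (A(h/2) − A(h))/(4 − 1) = (-0.0009344752)/3 = -0.0003114917
R = A(h/2) + (A(h/2) − A(h))/3 = 0.4489818736 − 0.0003114917 = 0.4486703819
Gap between inputs: 9.345e-04; correction applied: −0.0003114917.

0.448670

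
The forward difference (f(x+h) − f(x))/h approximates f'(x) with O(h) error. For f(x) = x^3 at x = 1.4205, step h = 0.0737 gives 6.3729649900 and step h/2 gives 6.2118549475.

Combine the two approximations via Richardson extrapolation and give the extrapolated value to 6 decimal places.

With r = 1 the leading error scales as h^1, so the weight is 2^1 = 2.
2 × 6.2118549475 − 6.3729649900 = 6.0507449050
Divide by 2^1 − 1 = 1.
Extrapolated: 6.0507449050 / 1 = 6.0507449050
Gap between inputs: 1.611e-01; correction applied: −0.1611100425.

6.050745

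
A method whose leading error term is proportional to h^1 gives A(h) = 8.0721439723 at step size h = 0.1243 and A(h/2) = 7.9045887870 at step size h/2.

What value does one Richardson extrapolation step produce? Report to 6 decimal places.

7.737034

r = 1, so 2^r = 2.
Difference of the inputs: 7.9045887870 − 8.0721439723 = -0.1675551853
Correction (A(h/2) − A(h))/(2 − 1) = (-0.1675551853)/1 = -0.1675551853
R = 7.9045887870 − 0.1675551853 = 7.7370336017
Correction |R − A(h/2)| = 1.676e-01; gap |A(h/2) − A(h)| = 1.676e-01.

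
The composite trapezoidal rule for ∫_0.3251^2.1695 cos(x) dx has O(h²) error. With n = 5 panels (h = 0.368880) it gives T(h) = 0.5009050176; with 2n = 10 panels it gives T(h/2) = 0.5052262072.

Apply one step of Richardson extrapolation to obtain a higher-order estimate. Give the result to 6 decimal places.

0.506667

r = 2: numerator weight 4, denominator 3.
Difference of the inputs: 0.5052262072 − 0.5009050176 = 0.0043211896
Correction (A(h/2) − A(h))/(4 − 1) = 0.0043211896/3 = 0.0014403965
R = A(h/2) + (A(h/2) − A(h))/3 = 0.5052262072 + 0.0014403965 = 0.5066666037
Shift from A(h/2): +0.0014403965.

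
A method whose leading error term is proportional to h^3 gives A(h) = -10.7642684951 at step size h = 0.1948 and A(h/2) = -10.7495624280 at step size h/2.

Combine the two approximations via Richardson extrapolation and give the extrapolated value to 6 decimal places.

-10.747462

With r = 3 the leading error scales as h^3, so the weight is 2^3 = 8.
Top: 8(-10.7495624280) − (-10.7642684951) = -75.2322309289
Extrapolated: (-75.2322309289) / 7 = -10.7474615613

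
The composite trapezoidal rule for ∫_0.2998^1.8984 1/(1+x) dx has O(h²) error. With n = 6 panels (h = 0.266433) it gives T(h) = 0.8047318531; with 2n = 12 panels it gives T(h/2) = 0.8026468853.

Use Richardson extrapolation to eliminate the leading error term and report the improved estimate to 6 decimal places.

Method order is 2; weight 2^2 = 4.
4*0.8026468853 = 3.2105875412; subtract 0.8047318531 → 2.4058556881
Denominator 4 − 1 = 3.
Extrapolated: 2.4058556881 / 3 = 0.8019518960

0.801952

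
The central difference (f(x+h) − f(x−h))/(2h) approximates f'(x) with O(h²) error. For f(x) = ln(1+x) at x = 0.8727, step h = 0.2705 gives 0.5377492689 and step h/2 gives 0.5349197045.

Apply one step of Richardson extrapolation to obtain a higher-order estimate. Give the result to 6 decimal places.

With r = 2 the leading error scales as h^2, so the weight is 2^2 = 4.
Top: 4(0.5349197045) − (0.5377492689) = 1.6019295491
Denominator 4 − 1 = 3.
So the Richardson estimate is 0.5339765164.

0.533977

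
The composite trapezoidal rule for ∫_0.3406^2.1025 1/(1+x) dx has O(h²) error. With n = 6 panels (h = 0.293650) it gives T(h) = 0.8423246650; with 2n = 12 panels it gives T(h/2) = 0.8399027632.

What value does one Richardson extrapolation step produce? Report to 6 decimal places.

Method order is 2; weight 2^2 = 4.
Top: 4(0.8399027632) − (0.8423246650) = 2.5172863878
Denominator 4 − 1 = 3.
So the Richardson estimate is 0.8390954626.

0.839095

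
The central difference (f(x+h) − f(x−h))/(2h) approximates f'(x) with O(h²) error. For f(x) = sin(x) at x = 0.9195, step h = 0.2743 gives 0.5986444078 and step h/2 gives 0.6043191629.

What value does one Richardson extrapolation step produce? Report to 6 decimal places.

Order 2 gives 2^r = 4 and 2^r − 1 = 3.
Difference of the inputs: 0.6043191629 − 0.5986444078 = 0.0056747551
Correction (A(h/2) − A(h))/(4 − 1) = 0.0056747551/3 = 0.0018915850
R = 0.6043191629 + 0.0018915850 = 0.6062107479

0.606211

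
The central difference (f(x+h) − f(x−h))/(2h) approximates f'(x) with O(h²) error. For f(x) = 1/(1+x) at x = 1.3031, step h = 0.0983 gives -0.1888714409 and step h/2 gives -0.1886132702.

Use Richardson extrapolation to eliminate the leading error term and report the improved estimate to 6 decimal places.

Leading term ∝ h^2; use weight 4 = 2^2.
A(h/2) − A(h) = -0.1886132702 − (-0.1888714409) = 0.0002581707
Divide by 2^2 − 1 = 3: 0.0002581707/3 = 0.0000860569
R = A(h/2) + (A(h/2) − A(h))/3 = -0.1886132702 + 0.0000860569 = -0.1885272133
Shift from A(h/2): +0.0000860569.

-0.188527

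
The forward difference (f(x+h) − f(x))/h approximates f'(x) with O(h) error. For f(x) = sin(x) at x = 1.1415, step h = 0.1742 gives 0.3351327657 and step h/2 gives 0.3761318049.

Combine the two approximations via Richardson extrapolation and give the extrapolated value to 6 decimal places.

r = 1, so 2^r = 2.
A(h/2) − A(h) = 0.3761318049 − 0.3351327657 = 0.0409990392
Divide by 2^1 − 1 = 1: 0.0409990392/1 = 0.0409990392
R = A(h/2) + (A(h/2) − A(h))/1 = 0.3761318049 + 0.0409990392 = 0.4171308441
Gap between inputs: 4.100e-02; correction applied: +0.0409990392.

0.417131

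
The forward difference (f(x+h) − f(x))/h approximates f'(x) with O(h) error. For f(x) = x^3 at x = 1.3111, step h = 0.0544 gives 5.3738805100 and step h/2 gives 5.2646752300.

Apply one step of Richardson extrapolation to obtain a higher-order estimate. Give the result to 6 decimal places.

5.155470

Method order is 1; weight 2^1 = 2.
Numerator 2 × A(h/2) − A(h) = 2 × 5.2646752300 − 5.3738805100 = 5.1554699500
Extrapolated: 5.1554699500 / 1 = 5.1554699500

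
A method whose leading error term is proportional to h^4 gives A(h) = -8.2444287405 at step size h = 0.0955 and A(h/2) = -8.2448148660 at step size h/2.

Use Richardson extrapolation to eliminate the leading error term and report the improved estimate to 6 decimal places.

-8.244841

With r = 4 the leading error scales as h^4, so the weight is 2^4 = 16.
16×(-8.2448148660) − (-8.2444287405) = -123.6726091155
(-123.6726091155) ÷ 15 = -8.2448406077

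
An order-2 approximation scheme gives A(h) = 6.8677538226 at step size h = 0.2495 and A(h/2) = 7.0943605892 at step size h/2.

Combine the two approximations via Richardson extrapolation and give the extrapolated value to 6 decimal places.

7.169896

Error is O(h^2); halving h shrinks it by 2^2 = 4.
4*7.0943605892 = 28.3774423568; 28.3774423568 − 6.8677538226 = 21.5096885342
R = 21.5096885342/3 = 7.1698961781
Gap between inputs: 2.266e-01; correction applied: +0.0755355889.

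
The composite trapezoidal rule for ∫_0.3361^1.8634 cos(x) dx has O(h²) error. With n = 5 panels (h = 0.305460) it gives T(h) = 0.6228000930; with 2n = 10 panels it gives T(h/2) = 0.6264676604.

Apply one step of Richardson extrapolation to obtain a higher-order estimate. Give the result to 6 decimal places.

0.627690

Error is O(h^2); halving h shrinks it by 2^2 = 4.
A(h/2) − A(h) = 0.6264676604 − 0.6228000930 = 0.0036675674
Divide by 2^2 − 1 = 3: 0.0036675674/3 = 0.0012225225
R = 0.6264676604 + 0.0012225225 = 0.6276901829
Correction |R − A(h/2)| = 1.223e-03; gap |A(h/2) − A(h)| = 3.668e-03.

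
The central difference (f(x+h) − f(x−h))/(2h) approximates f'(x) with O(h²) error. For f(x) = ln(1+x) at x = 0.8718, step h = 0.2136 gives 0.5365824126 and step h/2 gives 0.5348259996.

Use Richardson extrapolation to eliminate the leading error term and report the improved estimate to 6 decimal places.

0.534241

Method order is 2; weight 2^2 = 4.
Top: 4(0.5348259996) − (0.5365824126) = 1.6027215858
Denominator 4 − 1 = 3.
(4*0.5348259996 − 0.5365824126)/(4 − 1) = 0.5342405286
Shift from A(h/2): −0.0005854710.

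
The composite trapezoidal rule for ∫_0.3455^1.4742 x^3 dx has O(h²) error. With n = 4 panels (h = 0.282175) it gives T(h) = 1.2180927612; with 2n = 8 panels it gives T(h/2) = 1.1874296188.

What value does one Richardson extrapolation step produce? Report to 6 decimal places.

1.177209

Error is O(h^2); halving h shrinks it by 2^2 = 4.
A(h/2) − A(h) = 1.1874296188 − 1.2180927612 = -0.0306631424
Correction (A(h/2) − A(h))/(4 − 1) = (-0.0306631424)/3 = -0.0102210475
R = A(h/2) + (A(h/2) − A(h))/3 = 1.1874296188 − 0.0102210475 = 1.1772085713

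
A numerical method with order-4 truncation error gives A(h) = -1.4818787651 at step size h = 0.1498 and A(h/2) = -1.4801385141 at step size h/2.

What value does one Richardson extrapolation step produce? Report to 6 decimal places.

-1.480022

The method has order 4: 2^4 = 16.
Difference of the inputs: -1.4801385141 − (-1.4818787651) = 0.0017402510
Correction (A(h/2) − A(h))/(16 − 1) = 0.0017402510/15 = 0.0001160167
R = A(h/2) + (A(h/2) − A(h))/15 = -1.4801385141 + 0.0001160167 = -1.4800224974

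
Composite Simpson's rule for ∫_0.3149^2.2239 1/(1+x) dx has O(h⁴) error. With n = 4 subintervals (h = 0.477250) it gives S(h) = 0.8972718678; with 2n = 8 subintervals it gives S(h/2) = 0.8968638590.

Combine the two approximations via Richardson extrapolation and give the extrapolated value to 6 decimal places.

r = 4, so 2^r = 16.
Numerator 16*A(h/2) − A(h) = 16*0.8968638590 − 0.8972718678 = 13.4525498762
Denominator 16 − 1 = 15.
Extrapolated: 13.4525498762 / 15 = 0.8968366584

0.896837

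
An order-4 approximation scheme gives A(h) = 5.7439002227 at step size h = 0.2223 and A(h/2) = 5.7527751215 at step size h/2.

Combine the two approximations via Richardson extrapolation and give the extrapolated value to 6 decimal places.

5.753367

Order 4 gives 2^r = 16 and 2^r − 1 = 15.
Difference of the inputs: 5.7527751215 − 5.7439002227 = 0.0088748988
Divide by 2^4 − 1 = 15: 0.0088748988/15 = 0.0005916599
R = 5.7527751215 + 0.0005916599 = 5.7533667814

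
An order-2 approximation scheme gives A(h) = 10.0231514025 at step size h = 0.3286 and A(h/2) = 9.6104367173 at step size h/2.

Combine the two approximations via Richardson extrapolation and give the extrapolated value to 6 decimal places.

9.472865

Leading term ∝ h^2; use weight 4 = 2^2.
Numerator 4·A(h/2) − A(h) = 4·9.6104367173 − 10.0231514025 = 28.4185954667
Denominator 4 − 1 = 3.
R = 28.4185954667/3 = 9.4728651556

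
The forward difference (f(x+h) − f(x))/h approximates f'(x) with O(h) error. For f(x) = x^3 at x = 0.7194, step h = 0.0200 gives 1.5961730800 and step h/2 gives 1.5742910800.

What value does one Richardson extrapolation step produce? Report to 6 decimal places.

Leading term ∝ h^1; use weight 2 = 2^1.
2·1.5742910800 = 3.1485821600; 3.1485821600 − 1.5961730800 = 1.5524090800
Divide by 2^1 − 1 = 1.
Extrapolated: 1.5524090800 / 1 = 1.5524090800
Shift from A(h/2): −0.0218820000.

1.552409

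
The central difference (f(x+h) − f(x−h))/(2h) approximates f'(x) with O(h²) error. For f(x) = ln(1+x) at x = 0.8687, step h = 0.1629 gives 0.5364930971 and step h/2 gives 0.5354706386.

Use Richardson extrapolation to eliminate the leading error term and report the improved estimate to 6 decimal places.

Order 2 gives 2^r = 4 and 2^r − 1 = 3.
2^2×A(h/2) = 2.1418825544; minus A(h) gives 1.6053894573.
Extrapolated: 1.6053894573 / 3 = 0.5351298191

0.535130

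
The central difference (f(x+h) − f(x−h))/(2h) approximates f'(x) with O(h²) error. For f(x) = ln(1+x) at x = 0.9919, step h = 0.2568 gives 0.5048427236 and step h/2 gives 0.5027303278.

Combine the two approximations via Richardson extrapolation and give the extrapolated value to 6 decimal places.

0.502026

r = 2, so 2^r = 4.
4*0.5027303278 = 2.0109213112; 2.0109213112 − 0.5048427236 = 1.5060785876
R = 1.5060785876/3 = 0.5020261959
Correction |R − A(h/2)| = 7.041e-04; gap |A(h/2) − A(h)| = 2.112e-03.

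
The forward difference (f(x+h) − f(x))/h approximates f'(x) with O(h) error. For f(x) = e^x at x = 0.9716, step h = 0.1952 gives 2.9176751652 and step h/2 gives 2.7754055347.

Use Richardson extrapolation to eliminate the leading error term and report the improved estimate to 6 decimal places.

The method has order 1: 2^1 = 2.
Numerator 2·A(h/2) − A(h) = 2·2.7754055347 − 2.9176751652 = 2.6331359042
Denominator 2 − 1 = 1.
R = 2.6331359042/1 = 2.6331359042

2.633136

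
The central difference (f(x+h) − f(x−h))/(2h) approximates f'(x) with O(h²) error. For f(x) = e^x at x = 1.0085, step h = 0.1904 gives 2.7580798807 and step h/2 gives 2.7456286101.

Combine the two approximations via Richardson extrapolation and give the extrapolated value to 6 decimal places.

2.741478

With r = 2 the leading error scales as h^2, so the weight is 2^2 = 4.
Weighted: 10.9825144404 − 2.7580798807 = 8.2244345597
(4 × 2.7456286101 − 2.7580798807)/(4 − 1) = 2.7414781866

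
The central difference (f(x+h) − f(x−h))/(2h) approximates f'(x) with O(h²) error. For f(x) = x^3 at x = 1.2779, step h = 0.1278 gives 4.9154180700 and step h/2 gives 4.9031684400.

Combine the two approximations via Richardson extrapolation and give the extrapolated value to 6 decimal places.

4.899085

Order 2 gives 2^r = 4 and 2^r − 1 = 3.
Numerator 4×A(h/2) − A(h) = 4×4.9031684400 − 4.9154180700 = 14.6972556900
Divide by 2^2 − 1 = 3.
R = 14.6972556900/3 = 4.8990852300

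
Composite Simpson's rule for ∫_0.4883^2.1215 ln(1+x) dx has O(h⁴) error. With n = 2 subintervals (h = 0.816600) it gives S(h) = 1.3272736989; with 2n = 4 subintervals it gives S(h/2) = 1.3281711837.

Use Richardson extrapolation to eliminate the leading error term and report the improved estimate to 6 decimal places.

1.328231

Leading term ∝ h^4; use weight 16 = 2^4.
16·1.3281711837 = 21.2507389392; subtract 1.3272736989 → 19.9234652403
Denominator 16 − 1 = 15.
Result: 1.3282310160
Gap between inputs: 8.975e-04; correction applied: +0.0000598323.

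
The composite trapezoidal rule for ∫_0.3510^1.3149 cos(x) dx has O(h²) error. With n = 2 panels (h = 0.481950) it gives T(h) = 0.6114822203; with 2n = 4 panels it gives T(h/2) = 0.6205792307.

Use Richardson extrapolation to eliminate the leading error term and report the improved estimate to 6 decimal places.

0.623612

r = 2: numerator weight 4, denominator 3.
4·0.6205792307 = 2.4823169228; 2.4823169228 − 0.6114822203 = 1.8708347025
1.8708347025 ÷ 3 = 0.6236115675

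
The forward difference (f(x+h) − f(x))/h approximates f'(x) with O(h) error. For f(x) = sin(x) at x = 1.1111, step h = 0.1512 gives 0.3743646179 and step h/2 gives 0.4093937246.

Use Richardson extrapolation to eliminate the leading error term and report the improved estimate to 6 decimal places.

0.444423

Leading term ∝ h^1; use weight 2 = 2^1.
2^1*A(h/2) = 0.8187874492; minus A(h) gives 0.4444228313.
Extrapolated: 0.4444228313 / 1 = 0.4444228313
Gap between inputs: 3.503e-02; correction applied: +0.0350291067.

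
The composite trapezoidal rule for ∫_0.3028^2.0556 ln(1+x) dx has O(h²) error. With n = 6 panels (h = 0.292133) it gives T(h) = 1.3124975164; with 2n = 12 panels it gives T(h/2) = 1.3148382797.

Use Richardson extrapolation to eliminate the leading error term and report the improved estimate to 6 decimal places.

The method has order 2: 2^2 = 4.
4 × 1.3148382797 = 5.2593531188; subtract 1.3124975164 → 3.9468556024
Denominator 4 − 1 = 3.
Extrapolated: 3.9468556024 / 3 = 1.3156185341
Gap between inputs: 2.341e-03; correction applied: +0.0007802544.

1.315619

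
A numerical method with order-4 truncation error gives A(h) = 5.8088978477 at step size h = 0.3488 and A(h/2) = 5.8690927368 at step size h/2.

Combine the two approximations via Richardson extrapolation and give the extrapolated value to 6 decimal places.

Order 4 gives 2^r = 16 and 2^r − 1 = 15.
A(h/2) − A(h) = 5.8690927368 − 5.8088978477 = 0.0601948891
Correction (A(h/2) − A(h))/(16 − 1) = 0.0601948891/15 = 0.0040129926
R = 5.8690927368 + 0.0040129926 = 5.8731057294
Shift from A(h/2): +0.0040129926.

5.873106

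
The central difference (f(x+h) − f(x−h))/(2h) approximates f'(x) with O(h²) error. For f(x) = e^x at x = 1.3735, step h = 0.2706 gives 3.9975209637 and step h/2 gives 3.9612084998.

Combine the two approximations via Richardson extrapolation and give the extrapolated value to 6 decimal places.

3.949104

Leading term ∝ h^2; use weight 4 = 2^2.
4 × 3.9612084998 = 15.8448339992; 15.8448339992 − 3.9975209637 = 11.8473130355
R = 11.8473130355/3 = 3.9491043452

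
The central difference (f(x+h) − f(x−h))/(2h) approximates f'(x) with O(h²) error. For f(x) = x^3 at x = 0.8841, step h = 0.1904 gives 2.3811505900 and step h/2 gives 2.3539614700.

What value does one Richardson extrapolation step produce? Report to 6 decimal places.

2.344898

Error is O(h^2); halving h shrinks it by 2^2 = 4.
4×2.3539614700 = 9.4158458800; 9.4158458800 − 2.3811505900 = 7.0346952900
Divide by 2^2 − 1 = 3.
So the Richardson estimate is 2.3448984300.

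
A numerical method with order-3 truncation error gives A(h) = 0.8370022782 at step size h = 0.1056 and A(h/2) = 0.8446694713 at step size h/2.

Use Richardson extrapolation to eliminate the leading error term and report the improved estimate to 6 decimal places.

0.845765

Method order is 3; weight 2^3 = 8.
A(h/2) − A(h) = 0.8446694713 − 0.8370022782 = 0.0076671931
Correction (A(h/2) − A(h))/(8 − 1) = 0.0076671931/7 = 0.0010953133
R = 0.8446694713 + 0.0010953133 = 0.8457647846
Correction |R − A(h/2)| = 1.095e-03; gap |A(h/2) − A(h)| = 7.667e-03.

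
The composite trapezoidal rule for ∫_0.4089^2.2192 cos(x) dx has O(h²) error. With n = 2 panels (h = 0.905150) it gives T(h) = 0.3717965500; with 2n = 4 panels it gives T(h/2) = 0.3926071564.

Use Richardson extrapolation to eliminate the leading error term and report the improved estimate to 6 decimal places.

0.399544

With r = 2 the leading error scales as h^2, so the weight is 2^2 = 4.
Top: 4(0.3926071564) − (0.3717965500) = 1.1986320756
Extrapolated: 1.1986320756 / 3 = 0.3995440252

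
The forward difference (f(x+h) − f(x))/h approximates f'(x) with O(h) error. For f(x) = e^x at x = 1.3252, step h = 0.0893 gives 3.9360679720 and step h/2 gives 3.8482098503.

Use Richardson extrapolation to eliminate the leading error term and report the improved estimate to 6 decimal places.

3.760352

The method has order 1: 2^1 = 2.
2^1 × A(h/2) = 7.6964197006; minus A(h) gives 3.7603517286.
Denominator 2 − 1 = 1.
Extrapolated: 3.7603517286 / 1 = 3.7603517286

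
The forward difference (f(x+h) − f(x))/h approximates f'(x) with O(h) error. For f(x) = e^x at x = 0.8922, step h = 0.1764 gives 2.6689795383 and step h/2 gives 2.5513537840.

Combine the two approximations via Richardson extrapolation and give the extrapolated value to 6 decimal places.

2.433728

Leading term ∝ h^1; use weight 2 = 2^1.
Weighted: 5.1027075680 − 2.6689795383 = 2.4337280297
2.4337280297 ÷ 1 = 2.4337280297
Correction |R − A(h/2)| = 1.176e-01; gap |A(h/2) − A(h)| = 1.176e-01.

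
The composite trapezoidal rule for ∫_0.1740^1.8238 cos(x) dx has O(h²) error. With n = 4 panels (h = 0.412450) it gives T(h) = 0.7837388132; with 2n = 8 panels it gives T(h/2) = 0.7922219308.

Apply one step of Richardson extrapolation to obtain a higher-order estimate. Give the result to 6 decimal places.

0.795050

Leading term ∝ h^2; use weight 4 = 2^2.
2^2 × A(h/2) = 3.1688877232; minus A(h) gives 2.3851489100.
Extrapolated: 2.3851489100 / 3 = 0.7950496367
Gap between inputs: 8.483e-03; correction applied: +0.0028277059.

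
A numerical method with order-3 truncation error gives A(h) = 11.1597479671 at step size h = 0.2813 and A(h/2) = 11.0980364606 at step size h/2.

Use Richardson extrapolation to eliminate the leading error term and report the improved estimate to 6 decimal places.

The method has order 3: 2^3 = 8.
Top: 8(11.0980364606) − (11.1597479671) = 77.6245437177
Divide by 2^3 − 1 = 7.
(8×11.0980364606 − 11.1597479671)/(8 − 1) = 11.0892205311

11.089221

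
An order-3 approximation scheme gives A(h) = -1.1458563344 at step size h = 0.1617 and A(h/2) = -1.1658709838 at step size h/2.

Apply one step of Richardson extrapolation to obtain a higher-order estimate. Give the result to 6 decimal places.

-1.168730

The method has order 3: 2^3 = 8.
Numerator 8 × A(h/2) − A(h) = 8 × (-1.1658709838) − (-1.1458563344) = -8.1811115360
Divide by 2^3 − 1 = 7.
(8 × (-1.1658709838) − (-1.1458563344))/(8 − 1) = -1.1687302194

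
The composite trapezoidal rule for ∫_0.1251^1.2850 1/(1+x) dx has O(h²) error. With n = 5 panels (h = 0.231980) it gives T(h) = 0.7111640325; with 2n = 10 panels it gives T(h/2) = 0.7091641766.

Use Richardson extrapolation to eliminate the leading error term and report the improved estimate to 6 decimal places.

Order 2 gives 2^r = 4 and 2^r − 1 = 3.
4 × 0.7091641766 − 0.7111640325 = 2.1254926739
Denominator 4 − 1 = 3.
So the Richardson estimate is 0.7084975580.
Gap between inputs: 2.000e-03; correction applied: −0.0006666186.

0.708498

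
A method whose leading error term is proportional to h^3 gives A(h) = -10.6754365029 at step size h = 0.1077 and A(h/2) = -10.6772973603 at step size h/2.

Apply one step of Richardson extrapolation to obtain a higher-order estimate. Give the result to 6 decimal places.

-10.677563

Leading term ∝ h^3; use weight 8 = 2^3.
8*(-10.6772973603) = -85.4183788824; subtract (-10.6754365029) → -74.7429423795
Denominator 8 − 1 = 7.
(-74.7429423795) ÷ 7 = -10.6775631971
Shift from A(h/2): −0.0002658368.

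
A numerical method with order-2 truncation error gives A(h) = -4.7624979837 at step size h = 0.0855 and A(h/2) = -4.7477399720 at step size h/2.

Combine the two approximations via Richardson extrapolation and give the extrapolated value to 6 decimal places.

-4.742821

r = 2: numerator weight 4, denominator 3.
4·(-4.7477399720) − (-4.7624979837) = -14.2284619043
(4·(-4.7477399720) − (-4.7624979837))/(4 − 1) = -4.7428206348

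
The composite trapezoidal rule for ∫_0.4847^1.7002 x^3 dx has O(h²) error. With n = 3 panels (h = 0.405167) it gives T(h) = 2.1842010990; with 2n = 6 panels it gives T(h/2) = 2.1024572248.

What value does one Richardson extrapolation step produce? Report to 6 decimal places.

2.075209

Leading term ∝ h^2; use weight 4 = 2^2.
Numerator 4×A(h/2) − A(h) = 4×2.1024572248 − 2.1842010990 = 6.2256278002
(4×2.1024572248 − 2.1842010990)/(4 − 1) = 2.0752092667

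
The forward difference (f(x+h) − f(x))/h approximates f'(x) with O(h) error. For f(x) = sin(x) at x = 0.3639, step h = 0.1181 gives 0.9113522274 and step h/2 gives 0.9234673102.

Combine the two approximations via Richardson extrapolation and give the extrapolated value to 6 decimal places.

0.935582

r = 1: numerator weight 2, denominator 1.
2 × 0.9234673102 − 0.9113522274 = 0.9355823930
Extrapolated: 0.9355823930 / 1 = 0.9355823930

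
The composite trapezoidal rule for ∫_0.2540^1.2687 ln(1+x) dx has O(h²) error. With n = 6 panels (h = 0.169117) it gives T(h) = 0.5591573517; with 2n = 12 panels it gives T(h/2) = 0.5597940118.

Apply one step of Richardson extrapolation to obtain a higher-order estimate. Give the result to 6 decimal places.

r = 2, so 2^r = 4.
Weighted: 2.2391760472 − 0.5591573517 = 1.6800186955
(4·0.5597940118 − 0.5591573517)/(4 − 1) = 0.5600062318
Gap between inputs: 6.367e-04; correction applied: +0.0002122200.

0.560006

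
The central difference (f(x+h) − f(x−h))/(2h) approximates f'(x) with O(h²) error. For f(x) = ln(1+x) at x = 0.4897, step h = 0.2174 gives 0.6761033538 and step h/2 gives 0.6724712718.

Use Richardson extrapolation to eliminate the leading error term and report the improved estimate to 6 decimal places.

With r = 2 the leading error scales as h^2, so the weight is 2^2 = 4.
Difference of the inputs: 0.6724712718 − 0.6761033538 = -0.0036320820
Divide by 2^2 − 1 = 3: (-0.0036320820)/3 = -0.0012106940
R = 0.6724712718 − 0.0012106940 = 0.6712605778

0.671261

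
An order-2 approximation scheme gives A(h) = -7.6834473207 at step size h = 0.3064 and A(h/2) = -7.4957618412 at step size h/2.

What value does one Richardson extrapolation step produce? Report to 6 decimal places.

-7.433200

r = 2, so 2^r = 4.
4*(-7.4957618412) = -29.9830473648; subtract (-7.6834473207) → -22.2996000441
Divide by 2^2 − 1 = 3.
R = (-22.2996000441)/3 = -7.4332000147
Shift from A(h/2): +0.0625618265.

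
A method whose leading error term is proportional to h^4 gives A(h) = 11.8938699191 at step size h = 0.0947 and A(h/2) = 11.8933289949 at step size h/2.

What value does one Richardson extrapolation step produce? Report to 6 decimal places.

Leading term ∝ h^4; use weight 16 = 2^4.
Numerator 16*A(h/2) − A(h) = 16*11.8933289949 − 11.8938699191 = 178.3993939993
178.3993939993 ÷ 15 = 11.8932929333

11.893293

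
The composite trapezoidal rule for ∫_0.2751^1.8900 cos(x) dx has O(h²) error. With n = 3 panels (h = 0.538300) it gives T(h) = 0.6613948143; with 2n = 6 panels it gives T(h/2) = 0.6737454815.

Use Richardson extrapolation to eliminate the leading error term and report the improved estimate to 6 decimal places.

0.677862

With r = 2 the leading error scales as h^2, so the weight is 2^2 = 4.
Numerator 4*A(h/2) − A(h) = 4*0.6737454815 − 0.6613948143 = 2.0335871117
Denominator 4 − 1 = 3.
2.0335871117 ÷ 3 = 0.6778623706
Correction |R − A(h/2)| = 4.117e-03; gap |A(h/2) − A(h)| = 1.235e-02.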